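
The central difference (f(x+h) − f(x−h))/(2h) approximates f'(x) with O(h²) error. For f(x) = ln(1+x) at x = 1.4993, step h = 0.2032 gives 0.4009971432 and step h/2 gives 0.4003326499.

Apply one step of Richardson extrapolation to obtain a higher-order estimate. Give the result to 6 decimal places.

0.400111

r = 2, so 2^r = 4.
Top: 4(0.4003326499) − (0.4009971432) = 1.2003334564
Extrapolated: 1.2003334564 / 3 = 0.4001111521
Shift from A(h/2): −0.0002214978.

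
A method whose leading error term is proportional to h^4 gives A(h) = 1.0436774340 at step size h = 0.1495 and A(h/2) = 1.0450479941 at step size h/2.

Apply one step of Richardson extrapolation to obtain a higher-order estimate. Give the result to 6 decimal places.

Leading term ∝ h^4; use weight 16 = 2^4.
16×1.0450479941 = 16.7207679056; 16.7207679056 − 1.0436774340 = 15.6770904716
15.6770904716 ÷ 15 = 1.0451393648
Shift from A(h/2): +0.0000913707.

1.045139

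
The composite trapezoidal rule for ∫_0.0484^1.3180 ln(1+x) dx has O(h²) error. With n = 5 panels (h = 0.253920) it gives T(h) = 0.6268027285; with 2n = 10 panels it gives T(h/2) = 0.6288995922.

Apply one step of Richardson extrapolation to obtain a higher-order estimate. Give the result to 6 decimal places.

0.629599

Error is O(h^2); halving h shrinks it by 2^2 = 4.
4 × 0.6288995922 = 2.5155983688; subtract 0.6268027285 → 1.8887956403
1.8887956403 ÷ 3 = 0.6295985468
Correction |R − A(h/2)| = 6.990e-04; gap |A(h/2) − A(h)| = 2.097e-03.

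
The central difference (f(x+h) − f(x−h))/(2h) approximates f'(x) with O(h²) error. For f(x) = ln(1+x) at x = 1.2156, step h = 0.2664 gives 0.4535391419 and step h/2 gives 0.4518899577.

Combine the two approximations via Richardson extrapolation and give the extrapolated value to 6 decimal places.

0.451340

r = 2: numerator weight 4, denominator 3.
4·0.4518899577 − 0.4535391419 = 1.3540206889
R = 1.3540206889/3 = 0.4513402296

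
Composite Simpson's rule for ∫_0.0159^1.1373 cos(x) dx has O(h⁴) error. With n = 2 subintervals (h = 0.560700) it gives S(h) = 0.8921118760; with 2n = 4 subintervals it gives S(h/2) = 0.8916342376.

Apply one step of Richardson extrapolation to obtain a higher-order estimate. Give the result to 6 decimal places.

0.891602

With r = 4 the leading error scales as h^4, so the weight is 2^4 = 16.
Numerator 16·A(h/2) − A(h) = 16·0.8916342376 − 0.8921118760 = 13.3740359256
Denominator 16 − 1 = 15.
Extrapolated: 13.3740359256 / 15 = 0.8916023950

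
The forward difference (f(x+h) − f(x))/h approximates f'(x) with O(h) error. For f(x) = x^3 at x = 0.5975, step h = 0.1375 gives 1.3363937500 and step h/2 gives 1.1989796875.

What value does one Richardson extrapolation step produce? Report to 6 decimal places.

1.061566

Method order is 1; weight 2^1 = 2.
Top: 2(1.1989796875) − (1.3363937500) = 1.0615656250
R = 1.0615656250/1 = 1.0615656250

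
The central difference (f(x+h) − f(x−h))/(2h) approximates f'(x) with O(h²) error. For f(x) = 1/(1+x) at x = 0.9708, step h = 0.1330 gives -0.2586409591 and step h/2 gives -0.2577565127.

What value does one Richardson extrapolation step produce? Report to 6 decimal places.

r = 2: numerator weight 4, denominator 3.
4*(-0.2577565127) − (-0.2586409591) = -0.7723850917
Divide by 2^2 − 1 = 3.
Extrapolated: (-0.7723850917) / 3 = -0.2574616972
Gap between inputs: 8.844e-04; correction applied: +0.0002948155.

-0.257462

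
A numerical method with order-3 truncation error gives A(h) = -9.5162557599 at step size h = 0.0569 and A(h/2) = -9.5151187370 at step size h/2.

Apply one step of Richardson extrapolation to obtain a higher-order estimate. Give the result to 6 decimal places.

-9.514956

With r = 3 the leading error scales as h^3, so the weight is 2^3 = 8.
8*(-9.5151187370) = -76.1209498960; (-76.1209498960) − (-9.5162557599) = -66.6046941361
(-66.6046941361) ÷ 7 = -9.5149563052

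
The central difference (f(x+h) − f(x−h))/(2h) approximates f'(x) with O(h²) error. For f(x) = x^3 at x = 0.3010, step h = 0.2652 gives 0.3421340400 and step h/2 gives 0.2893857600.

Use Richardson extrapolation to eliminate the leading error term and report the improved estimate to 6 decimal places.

0.271803

Order 2 gives 2^r = 4 and 2^r − 1 = 3.
4*0.2893857600 − 0.3421340400 = 0.8154090000
0.8154090000 ÷ 3 = 0.2718030000
Shift from A(h/2): −0.0175827600.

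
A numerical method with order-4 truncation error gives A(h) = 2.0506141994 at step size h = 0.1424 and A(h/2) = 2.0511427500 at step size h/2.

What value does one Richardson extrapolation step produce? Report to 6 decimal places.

2.051178

Order 4 gives 2^r = 16 and 2^r − 1 = 15.
Weighted: 32.8182840000 − 2.0506141994 = 30.7676698006
R = 30.7676698006/15 = 2.0511779867
Shift from A(h/2): +0.0000352367.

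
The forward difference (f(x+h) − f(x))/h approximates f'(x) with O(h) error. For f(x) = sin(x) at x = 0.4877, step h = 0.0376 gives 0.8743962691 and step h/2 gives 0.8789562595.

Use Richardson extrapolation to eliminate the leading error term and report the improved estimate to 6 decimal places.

Method order is 1; weight 2^1 = 2.
Numerator 2·A(h/2) − A(h) = 2·0.8789562595 − 0.8743962691 = 0.8835162499
R = 0.8835162499/1 = 0.8835162499
Correction |R − A(h/2)| = 4.560e-03; gap |A(h/2) − A(h)| = 4.560e-03.

0.883516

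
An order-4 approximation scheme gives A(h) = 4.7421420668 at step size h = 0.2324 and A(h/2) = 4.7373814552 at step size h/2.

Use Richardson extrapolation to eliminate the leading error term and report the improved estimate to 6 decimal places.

Method order is 4; weight 2^4 = 16.
16*4.7373814552 − 4.7421420668 = 71.0559612164
Extrapolated: 71.0559612164 / 15 = 4.7370640811
Shift from A(h/2): −0.0003173741.

4.737064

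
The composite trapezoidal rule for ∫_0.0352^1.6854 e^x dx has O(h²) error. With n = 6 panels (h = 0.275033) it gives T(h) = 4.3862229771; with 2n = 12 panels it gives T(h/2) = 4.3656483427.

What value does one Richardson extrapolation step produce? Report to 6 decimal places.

4.358790

Order 2 gives 2^r = 4 and 2^r − 1 = 3.
Numerator 4 × A(h/2) − A(h) = 4 × 4.3656483427 − 4.3862229771 = 13.0763703937
13.0763703937 ÷ 3 = 4.3587901312
Gap between inputs: 2.057e-02; correction applied: −0.0068582115.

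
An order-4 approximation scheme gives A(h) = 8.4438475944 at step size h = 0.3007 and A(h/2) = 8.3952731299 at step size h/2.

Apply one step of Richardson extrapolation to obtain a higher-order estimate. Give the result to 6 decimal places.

8.392035

Order 4 gives 2^r = 16 and 2^r − 1 = 15.
16*8.3952731299 − 8.4438475944 = 125.8805224840
R = 125.8805224840/15 = 8.3920348323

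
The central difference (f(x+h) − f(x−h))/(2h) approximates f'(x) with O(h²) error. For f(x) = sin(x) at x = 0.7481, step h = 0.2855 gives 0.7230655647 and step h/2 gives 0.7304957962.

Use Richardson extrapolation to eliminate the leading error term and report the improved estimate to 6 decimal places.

The method has order 2: 2^2 = 4.
2^2*A(h/2) = 2.9219831848; minus A(h) gives 2.1989176201.
R = 2.1989176201/3 = 0.7329725400

0.732973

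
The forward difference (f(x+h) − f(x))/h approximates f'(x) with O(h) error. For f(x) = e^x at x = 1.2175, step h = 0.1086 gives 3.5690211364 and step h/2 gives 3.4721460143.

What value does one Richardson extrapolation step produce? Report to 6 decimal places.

3.375271

The method has order 1: 2^1 = 2.
Difference of the inputs: 3.4721460143 − 3.5690211364 = -0.0968751221
Correction (A(h/2) − A(h))/(2 − 1) = (-0.0968751221)/1 = -0.0968751221
R = A(h/2) + (A(h/2) − A(h))/1 = 3.4721460143 − 0.0968751221 = 3.3752708922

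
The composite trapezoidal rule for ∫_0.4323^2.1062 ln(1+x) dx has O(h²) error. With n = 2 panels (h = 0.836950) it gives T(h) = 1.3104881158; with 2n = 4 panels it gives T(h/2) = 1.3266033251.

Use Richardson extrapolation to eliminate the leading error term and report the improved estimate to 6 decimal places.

The method has order 2: 2^2 = 4.
Numerator 4·A(h/2) − A(h) = 4·1.3266033251 − 1.3104881158 = 3.9959251846
(4·1.3266033251 − 1.3104881158)/(4 − 1) = 1.3319750615

1.331975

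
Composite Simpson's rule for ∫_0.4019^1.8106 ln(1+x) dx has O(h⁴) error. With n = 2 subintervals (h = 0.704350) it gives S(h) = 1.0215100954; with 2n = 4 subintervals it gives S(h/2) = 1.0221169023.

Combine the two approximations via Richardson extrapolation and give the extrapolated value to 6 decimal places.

1.022157

With r = 4 the leading error scales as h^4, so the weight is 2^4 = 16.
Difference of the inputs: 1.0221169023 − 1.0215100954 = 0.0006068069
Divide by 2^4 − 1 = 15: 0.0006068069/15 = 0.0000404538
R = 1.0221169023 + 0.0000404538 = 1.0221573561
Gap between inputs: 6.068e-04; correction applied: +0.0000404538.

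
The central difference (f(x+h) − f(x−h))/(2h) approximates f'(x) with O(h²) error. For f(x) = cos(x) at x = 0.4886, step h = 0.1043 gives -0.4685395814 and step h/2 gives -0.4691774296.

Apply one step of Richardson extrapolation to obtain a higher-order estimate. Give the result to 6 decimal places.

r = 2, so 2^r = 4.
4*(-0.4691774296) − (-0.4685395814) = -1.4081701370
R = (-1.4081701370)/3 = -0.4693900457
Gap between inputs: 6.378e-04; correction applied: −0.0002126161.

-0.469390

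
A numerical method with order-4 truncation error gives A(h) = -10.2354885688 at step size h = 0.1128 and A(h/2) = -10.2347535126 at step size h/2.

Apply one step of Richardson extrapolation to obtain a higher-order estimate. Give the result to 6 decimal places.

Error is O(h^4); halving h shrinks it by 2^4 = 16.
2^4·A(h/2) = -163.7560562016; minus A(h) gives -153.5205676328.
Denominator 16 − 1 = 15.
So the Richardson estimate is -10.2347045089.
Correction |R − A(h/2)| = 4.900e-05; gap |A(h/2) − A(h)| = 7.351e-04.

-10.234705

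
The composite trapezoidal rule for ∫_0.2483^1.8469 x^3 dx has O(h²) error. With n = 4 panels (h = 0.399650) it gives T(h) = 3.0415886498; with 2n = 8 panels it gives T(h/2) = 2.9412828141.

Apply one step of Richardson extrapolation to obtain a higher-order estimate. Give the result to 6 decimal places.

2.907848

With r = 2 the leading error scales as h^2, so the weight is 2^2 = 4.
4*2.9412828141 − 3.0415886498 = 8.7235426066
Denominator 4 − 1 = 3.
R = 8.7235426066/3 = 2.9078475355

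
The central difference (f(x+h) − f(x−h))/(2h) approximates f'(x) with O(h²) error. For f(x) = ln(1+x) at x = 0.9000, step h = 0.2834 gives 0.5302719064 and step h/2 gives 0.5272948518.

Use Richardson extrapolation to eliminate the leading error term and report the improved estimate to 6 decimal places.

0.526303

r = 2, so 2^r = 4.
4 × 0.5272948518 − 0.5302719064 = 1.5789075008
Extrapolated: 1.5789075008 / 3 = 0.5263025003
Shift from A(h/2): −0.0009923515.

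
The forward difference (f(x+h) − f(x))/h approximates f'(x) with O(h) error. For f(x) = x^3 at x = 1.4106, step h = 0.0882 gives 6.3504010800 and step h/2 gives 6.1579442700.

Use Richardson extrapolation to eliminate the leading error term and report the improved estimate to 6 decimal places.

The method has order 1: 2^1 = 2.
Weighted: 12.3158885400 − 6.3504010800 = 5.9654874600
Divide by 2^1 − 1 = 1.
(2*6.1579442700 − 6.3504010800)/(2 − 1) = 5.9654874600
Correction |R − A(h/2)| = 1.925e-01; gap |A(h/2) − A(h)| = 1.925e-01.

5.965487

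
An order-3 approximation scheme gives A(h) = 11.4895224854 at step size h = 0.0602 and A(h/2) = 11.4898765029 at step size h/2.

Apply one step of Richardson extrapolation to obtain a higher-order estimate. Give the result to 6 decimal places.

Method order is 3; weight 2^3 = 8.
8·11.4898765029 − 11.4895224854 = 80.4294895378
R = 80.4294895378/7 = 11.4899270768
Shift from A(h/2): +0.0000505739.

11.489927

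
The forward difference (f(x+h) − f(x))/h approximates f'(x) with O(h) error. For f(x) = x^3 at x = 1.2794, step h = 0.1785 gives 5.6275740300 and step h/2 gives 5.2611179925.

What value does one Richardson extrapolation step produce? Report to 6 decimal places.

4.894662

Order 1 gives 2^r = 2 and 2^r − 1 = 1.
Top: 2(5.2611179925) − (5.6275740300) = 4.8946619550
Divide by 2^1 − 1 = 1.
4.8946619550 ÷ 1 = 4.8946619550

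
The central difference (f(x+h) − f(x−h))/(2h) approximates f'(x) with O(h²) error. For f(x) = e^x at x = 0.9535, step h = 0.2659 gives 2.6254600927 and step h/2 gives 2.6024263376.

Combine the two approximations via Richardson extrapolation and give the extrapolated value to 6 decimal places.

r = 2: numerator weight 4, denominator 3.
Difference of the inputs: 2.6024263376 − 2.6254600927 = -0.0230337551
Divide by 2^2 − 1 = 3: (-0.0230337551)/3 = -0.0076779184
R = 2.6024263376 − 0.0076779184 = 2.5947484192

2.594748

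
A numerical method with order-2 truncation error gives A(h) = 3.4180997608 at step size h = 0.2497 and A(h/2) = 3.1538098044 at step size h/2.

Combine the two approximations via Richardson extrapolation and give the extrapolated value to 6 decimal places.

3.065713

Order 2 gives 2^r = 4 and 2^r − 1 = 3.
4×3.1538098044 = 12.6152392176; subtract 3.4180997608 → 9.1971394568
(4×3.1538098044 − 3.4180997608)/(4 − 1) = 3.0657131523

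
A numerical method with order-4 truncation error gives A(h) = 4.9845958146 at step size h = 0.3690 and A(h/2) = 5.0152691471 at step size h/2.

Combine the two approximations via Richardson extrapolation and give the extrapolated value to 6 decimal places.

5.017314

With r = 4 the leading error scales as h^4, so the weight is 2^4 = 16.
Top: 16(5.0152691471) − (4.9845958146) = 75.2597105390
Denominator 16 − 1 = 15.
R = 75.2597105390/15 = 5.0173140359
Correction |R − A(h/2)| = 2.045e-03; gap |A(h/2) − A(h)| = 3.067e-02.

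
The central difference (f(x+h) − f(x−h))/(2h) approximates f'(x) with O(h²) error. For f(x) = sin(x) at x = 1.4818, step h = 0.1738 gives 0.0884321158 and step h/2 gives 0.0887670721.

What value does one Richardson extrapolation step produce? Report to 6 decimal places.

0.088879

r = 2, so 2^r = 4.
A(h/2) − A(h) = 0.0887670721 − 0.0884321158 = 0.0003349563
Correction (A(h/2) − A(h))/(4 − 1) = 0.0003349563/3 = 0.0001116521
R = 0.0887670721 + 0.0001116521 = 0.0888787242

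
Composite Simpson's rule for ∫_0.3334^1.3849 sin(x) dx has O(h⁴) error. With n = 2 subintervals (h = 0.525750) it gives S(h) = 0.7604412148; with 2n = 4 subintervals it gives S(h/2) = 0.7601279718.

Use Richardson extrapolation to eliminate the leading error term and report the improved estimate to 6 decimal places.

0.760107

Order 4 gives 2^r = 16 and 2^r − 1 = 15.
16*0.7601279718 = 12.1620475488; 12.1620475488 − 0.7604412148 = 11.4016063340
11.4016063340 ÷ 15 = 0.7601070889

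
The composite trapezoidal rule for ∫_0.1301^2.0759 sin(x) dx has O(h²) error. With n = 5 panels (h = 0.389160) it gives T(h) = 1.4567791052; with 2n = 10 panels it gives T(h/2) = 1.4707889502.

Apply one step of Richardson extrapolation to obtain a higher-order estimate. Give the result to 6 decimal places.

1.475459

With r = 2 the leading error scales as h^2, so the weight is 2^2 = 4.
2^2 × A(h/2) = 5.8831558008; minus A(h) gives 4.4263766956.
Divide by 2^2 − 1 = 3.
(4 × 1.4707889502 − 1.4567791052)/(4 − 1) = 1.4754588985
Correction |R − A(h/2)| = 4.670e-03; gap |A(h/2) − A(h)| = 1.401e-02.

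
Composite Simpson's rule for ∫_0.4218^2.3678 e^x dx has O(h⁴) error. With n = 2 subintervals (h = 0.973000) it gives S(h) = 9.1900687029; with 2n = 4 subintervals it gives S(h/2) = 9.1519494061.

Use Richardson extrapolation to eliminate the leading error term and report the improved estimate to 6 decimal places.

9.149408

Method order is 4; weight 2^4 = 16.
16·9.1519494061 = 146.4311904976; 146.4311904976 − 9.1900687029 = 137.2411217947
Denominator 16 − 1 = 15.
Extrapolated: 137.2411217947 / 15 = 9.1494081196
Shift from A(h/2): −0.0025412865.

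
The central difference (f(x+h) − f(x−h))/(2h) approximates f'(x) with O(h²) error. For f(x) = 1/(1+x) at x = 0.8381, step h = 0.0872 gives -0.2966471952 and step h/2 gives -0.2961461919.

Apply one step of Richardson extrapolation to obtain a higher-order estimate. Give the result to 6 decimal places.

-0.295979

With r = 2 the leading error scales as h^2, so the weight is 2^2 = 4.
4 × (-0.2961461919) = -1.1845847676; (-1.1845847676) − (-0.2966471952) = -0.8879375724
Denominator 4 − 1 = 3.
Result: -0.2959791908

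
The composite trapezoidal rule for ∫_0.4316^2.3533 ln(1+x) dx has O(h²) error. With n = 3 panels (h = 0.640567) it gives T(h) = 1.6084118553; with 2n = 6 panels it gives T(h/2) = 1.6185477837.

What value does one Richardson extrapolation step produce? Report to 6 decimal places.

With r = 2 the leading error scales as h^2, so the weight is 2^2 = 4.
Top: 4(1.6185477837) − (1.6084118553) = 4.8657792795
Denominator 4 − 1 = 3.
4.8657792795 ÷ 3 = 1.6219264265
Correction |R − A(h/2)| = 3.379e-03; gap |A(h/2) − A(h)| = 1.014e-02.

1.621926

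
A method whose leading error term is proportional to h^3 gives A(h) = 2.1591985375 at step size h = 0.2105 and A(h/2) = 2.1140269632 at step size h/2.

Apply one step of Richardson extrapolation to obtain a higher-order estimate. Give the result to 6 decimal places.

2.107574

With r = 3 the leading error scales as h^3, so the weight is 2^3 = 8.
Weighted: 16.9122157056 − 2.1591985375 = 14.7530171681
Divide by 2^3 − 1 = 7.
So the Richardson estimate is 2.1075738812.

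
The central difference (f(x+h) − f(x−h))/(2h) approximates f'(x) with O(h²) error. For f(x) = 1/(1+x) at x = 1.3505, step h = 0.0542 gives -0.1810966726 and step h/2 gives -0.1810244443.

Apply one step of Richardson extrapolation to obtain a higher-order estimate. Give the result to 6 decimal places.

Order 2 gives 2^r = 4 and 2^r − 1 = 3.
4×(-0.1810244443) = -0.7240977772; subtract (-0.1810966726) → -0.5430011046
R = (-0.5430011046)/3 = -0.1810003682

-0.181000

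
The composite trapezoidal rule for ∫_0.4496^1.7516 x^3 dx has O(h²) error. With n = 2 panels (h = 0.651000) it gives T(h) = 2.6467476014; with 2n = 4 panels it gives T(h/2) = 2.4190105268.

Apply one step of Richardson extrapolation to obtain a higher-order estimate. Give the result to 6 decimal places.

r = 2, so 2^r = 4.
4*2.4190105268 = 9.6760421072; 9.6760421072 − 2.6467476014 = 7.0292945058
7.0292945058 ÷ 3 = 2.3430981686

2.343098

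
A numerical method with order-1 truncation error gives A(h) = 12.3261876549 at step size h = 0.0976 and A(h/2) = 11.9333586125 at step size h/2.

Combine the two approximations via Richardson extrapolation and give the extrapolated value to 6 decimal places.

11.540530

Method order is 1; weight 2^1 = 2.
Numerator 2·A(h/2) − A(h) = 2·11.9333586125 − 12.3261876549 = 11.5405295701
Divide by 2^1 − 1 = 1.
(2·11.9333586125 − 12.3261876549)/(2 − 1) = 11.5405295701
Shift from A(h/2): −0.3928290424.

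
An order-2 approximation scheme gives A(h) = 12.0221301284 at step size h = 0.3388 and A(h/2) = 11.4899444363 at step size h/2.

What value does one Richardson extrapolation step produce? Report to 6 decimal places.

11.312549

The method has order 2: 2^2 = 4.
4·11.4899444363 = 45.9597777452; 45.9597777452 − 12.0221301284 = 33.9376476168
Divide by 2^2 − 1 = 3.
Result: 11.3125492056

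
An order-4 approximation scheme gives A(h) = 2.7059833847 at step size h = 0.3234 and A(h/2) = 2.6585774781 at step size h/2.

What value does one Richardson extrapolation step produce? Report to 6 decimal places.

Error is O(h^4); halving h shrinks it by 2^4 = 16.
16·2.6585774781 = 42.5372396496; 42.5372396496 − 2.7059833847 = 39.8312562649
Divide by 2^4 − 1 = 15.
Extrapolated: 39.8312562649 / 15 = 2.6554170843
Gap between inputs: 4.741e-02; correction applied: −0.0031603938.

2.655417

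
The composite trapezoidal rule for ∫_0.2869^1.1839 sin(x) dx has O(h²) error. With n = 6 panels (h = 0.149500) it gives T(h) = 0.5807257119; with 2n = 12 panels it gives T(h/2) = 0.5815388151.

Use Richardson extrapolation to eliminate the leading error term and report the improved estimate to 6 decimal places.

With r = 2 the leading error scales as h^2, so the weight is 2^2 = 4.
A(h/2) − A(h) = 0.5815388151 − 0.5807257119 = 0.0008131032
Correction (A(h/2) − A(h))/(4 − 1) = 0.0008131032/3 = 0.0002710344
R = A(h/2) + (A(h/2) − A(h))/3 = 0.5815388151 + 0.0002710344 = 0.5818098495

0.581810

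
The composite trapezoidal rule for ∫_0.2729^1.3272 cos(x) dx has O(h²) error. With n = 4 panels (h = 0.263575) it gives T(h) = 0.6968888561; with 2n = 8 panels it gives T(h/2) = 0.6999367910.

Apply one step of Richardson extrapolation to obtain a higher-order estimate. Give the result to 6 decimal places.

Method order is 2; weight 2^2 = 4.
Weighted: 2.7997471640 − 0.6968888561 = 2.1028583079
Divide by 2^2 − 1 = 3.
Extrapolated: 2.1028583079 / 3 = 0.7009527693

0.700953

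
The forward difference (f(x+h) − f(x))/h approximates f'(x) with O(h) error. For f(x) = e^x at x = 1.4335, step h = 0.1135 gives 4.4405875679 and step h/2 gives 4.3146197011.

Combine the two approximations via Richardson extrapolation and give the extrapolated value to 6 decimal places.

The method has order 1: 2^1 = 2.
2×4.3146197011 − 4.4405875679 = 4.1886518343
4.1886518343 ÷ 1 = 4.1886518343
Shift from A(h/2): −0.1259678668.

4.188652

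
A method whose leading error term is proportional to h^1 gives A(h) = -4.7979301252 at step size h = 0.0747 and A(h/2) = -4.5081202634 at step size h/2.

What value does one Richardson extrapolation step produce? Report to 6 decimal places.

Method order is 1; weight 2^1 = 2.
2^1×A(h/2) = -9.0162405268; minus A(h) gives -4.2183104016.
(-4.2183104016) ÷ 1 = -4.2183104016
Correction |R − A(h/2)| = 2.898e-01; gap |A(h/2) − A(h)| = 2.898e-01.

-4.218310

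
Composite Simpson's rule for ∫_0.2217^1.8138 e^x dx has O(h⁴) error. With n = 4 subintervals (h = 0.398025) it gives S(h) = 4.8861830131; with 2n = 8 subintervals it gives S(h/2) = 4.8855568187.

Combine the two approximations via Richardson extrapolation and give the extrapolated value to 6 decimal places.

Error is O(h^4); halving h shrinks it by 2^4 = 16.
Weighted: 78.1689090992 − 4.8861830131 = 73.2827260861
Divide by 2^4 − 1 = 15.
Extrapolated: 73.2827260861 / 15 = 4.8855150724
Gap between inputs: 6.262e-04; correction applied: −0.0000417463.

4.885515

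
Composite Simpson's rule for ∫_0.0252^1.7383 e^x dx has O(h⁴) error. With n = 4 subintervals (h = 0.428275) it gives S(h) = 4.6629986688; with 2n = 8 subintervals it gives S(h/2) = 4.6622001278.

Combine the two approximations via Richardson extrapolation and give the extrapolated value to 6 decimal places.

Error is O(h^4); halving h shrinks it by 2^4 = 16.
Top: 16(4.6622001278) − (4.6629986688) = 69.9322033760
Extrapolated: 69.9322033760 / 15 = 4.6621468917
Shift from A(h/2): −0.0000532361.

4.662147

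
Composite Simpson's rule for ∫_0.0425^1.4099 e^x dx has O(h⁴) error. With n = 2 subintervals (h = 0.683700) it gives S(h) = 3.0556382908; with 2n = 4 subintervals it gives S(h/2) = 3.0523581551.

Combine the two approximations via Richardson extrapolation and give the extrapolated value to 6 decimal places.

3.052139

r = 4: numerator weight 16, denominator 15.
Top: 16(3.0523581551) − (3.0556382908) = 45.7820921908
Denominator 16 − 1 = 15.
R = 45.7820921908/15 = 3.0521394794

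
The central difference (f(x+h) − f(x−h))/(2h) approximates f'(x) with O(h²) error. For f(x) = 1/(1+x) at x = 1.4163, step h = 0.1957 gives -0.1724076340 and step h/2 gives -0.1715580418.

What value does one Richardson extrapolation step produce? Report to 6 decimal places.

The method has order 2: 2^2 = 4.
4×(-0.1715580418) = -0.6862321672; subtract (-0.1724076340) → -0.5138245332
Divide by 2^2 − 1 = 3.
So the Richardson estimate is -0.1712748444.
Gap between inputs: 8.496e-04; correction applied: +0.0002831974.

-0.171275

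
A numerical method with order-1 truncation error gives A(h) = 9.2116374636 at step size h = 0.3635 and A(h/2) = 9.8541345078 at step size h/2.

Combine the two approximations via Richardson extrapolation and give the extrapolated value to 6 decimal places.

10.496632

r = 1: numerator weight 2, denominator 1.
2^1×A(h/2) = 19.7082690156; minus A(h) gives 10.4966315520.
Denominator 2 − 1 = 1.
Extrapolated: 10.4966315520 / 1 = 10.4966315520
Shift from A(h/2): +0.6424970442.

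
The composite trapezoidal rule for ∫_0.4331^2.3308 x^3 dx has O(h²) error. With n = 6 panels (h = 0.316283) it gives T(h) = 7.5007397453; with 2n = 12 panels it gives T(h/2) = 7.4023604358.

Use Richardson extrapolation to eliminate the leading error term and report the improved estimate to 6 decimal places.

7.369567

Error is O(h^2); halving h shrinks it by 2^2 = 4.
4×7.4023604358 = 29.6094417432; 29.6094417432 − 7.5007397453 = 22.1087019979
Divide by 2^2 − 1 = 3.
So the Richardson estimate is 7.3695673326.
Shift from A(h/2): −0.0327931032.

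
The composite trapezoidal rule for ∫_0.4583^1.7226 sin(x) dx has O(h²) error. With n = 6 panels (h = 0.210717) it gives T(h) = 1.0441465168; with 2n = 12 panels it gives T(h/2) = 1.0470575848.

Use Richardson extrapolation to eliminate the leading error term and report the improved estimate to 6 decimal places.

1.048028

With r = 2 the leading error scales as h^2, so the weight is 2^2 = 4.
Weighted: 4.1882303392 − 1.0441465168 = 3.1440838224
Denominator 4 − 1 = 3.
R = 3.1440838224/3 = 1.0480279408
Gap between inputs: 2.911e-03; correction applied: +0.0009703560.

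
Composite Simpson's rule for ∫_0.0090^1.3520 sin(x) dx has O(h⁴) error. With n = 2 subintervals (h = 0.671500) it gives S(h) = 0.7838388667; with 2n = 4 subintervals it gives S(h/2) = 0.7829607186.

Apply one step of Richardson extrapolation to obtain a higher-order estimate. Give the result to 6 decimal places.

0.782902

Error is O(h^4); halving h shrinks it by 2^4 = 16.
16×0.7829607186 − 0.7838388667 = 11.7435326309
R = 11.7435326309/15 = 0.7829021754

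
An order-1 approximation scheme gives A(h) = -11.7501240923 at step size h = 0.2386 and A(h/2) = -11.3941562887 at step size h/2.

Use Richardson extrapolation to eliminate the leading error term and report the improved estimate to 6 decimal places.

-11.038188

With r = 1 the leading error scales as h^1, so the weight is 2^1 = 2.
Numerator 2·A(h/2) − A(h) = 2·(-11.3941562887) − (-11.7501240923) = -11.0381884851
Denominator 2 − 1 = 1.
Extrapolated: (-11.0381884851) / 1 = -11.0381884851
Gap between inputs: 3.560e-01; correction applied: +0.3559678036.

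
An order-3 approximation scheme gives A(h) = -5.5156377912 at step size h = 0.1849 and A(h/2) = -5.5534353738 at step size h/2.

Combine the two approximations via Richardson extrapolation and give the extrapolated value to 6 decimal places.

-5.558835

Leading term ∝ h^3; use weight 8 = 2^3.
8*(-5.5534353738) − (-5.5156377912) = -38.9118451992
Divide by 2^3 − 1 = 7.
Extrapolated: (-38.9118451992) / 7 = -5.5588350285
Correction |R − A(h/2)| = 5.400e-03; gap |A(h/2) − A(h)| = 3.780e-02.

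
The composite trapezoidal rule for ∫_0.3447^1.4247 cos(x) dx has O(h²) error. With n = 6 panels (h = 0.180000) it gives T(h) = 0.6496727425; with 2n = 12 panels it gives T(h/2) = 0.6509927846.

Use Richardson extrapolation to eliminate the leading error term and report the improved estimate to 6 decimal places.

0.651433

The method has order 2: 2^2 = 4.
4×0.6509927846 = 2.6039711384; 2.6039711384 − 0.6496727425 = 1.9542983959
1.9542983959 ÷ 3 = 0.6514327986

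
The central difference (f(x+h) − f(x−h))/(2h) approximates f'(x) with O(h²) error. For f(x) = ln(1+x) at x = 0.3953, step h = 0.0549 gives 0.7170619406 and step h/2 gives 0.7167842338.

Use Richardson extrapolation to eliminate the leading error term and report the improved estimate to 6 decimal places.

0.716692

Order 2 gives 2^r = 4 and 2^r − 1 = 3.
Numerator 4 × A(h/2) − A(h) = 4 × 0.7167842338 − 0.7170619406 = 2.1500749946
Extrapolated: 2.1500749946 / 3 = 0.7166916649
Gap between inputs: 2.777e-04; correction applied: −0.0000925689.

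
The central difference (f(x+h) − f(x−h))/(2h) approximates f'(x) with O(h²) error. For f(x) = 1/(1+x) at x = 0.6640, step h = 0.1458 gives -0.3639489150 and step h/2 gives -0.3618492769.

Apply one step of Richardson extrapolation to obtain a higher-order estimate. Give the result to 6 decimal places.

-0.361149

With r = 2 the leading error scales as h^2, so the weight is 2^2 = 4.
A(h/2) − A(h) = -0.3618492769 − (-0.3639489150) = 0.0020996381
Correction (A(h/2) − A(h))/(4 − 1) = 0.0020996381/3 = 0.0006998794
R = A(h/2) + (A(h/2) − A(h))/3 = -0.3618492769 + 0.0006998794 = -0.3611493975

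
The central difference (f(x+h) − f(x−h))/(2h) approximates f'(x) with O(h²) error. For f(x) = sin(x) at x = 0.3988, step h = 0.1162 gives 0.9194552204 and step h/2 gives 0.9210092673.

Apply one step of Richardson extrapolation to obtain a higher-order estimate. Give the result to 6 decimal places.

0.921527

Leading term ∝ h^2; use weight 4 = 2^2.
Numerator 4×A(h/2) − A(h) = 4×0.9210092673 − 0.9194552204 = 2.7645818488
Divide by 2^2 − 1 = 3.
Extrapolated: 2.7645818488 / 3 = 0.9215272829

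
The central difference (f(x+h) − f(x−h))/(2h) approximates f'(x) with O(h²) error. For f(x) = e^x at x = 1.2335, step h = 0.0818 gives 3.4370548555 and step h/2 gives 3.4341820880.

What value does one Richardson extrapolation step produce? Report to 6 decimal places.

3.433224

Leading term ∝ h^2; use weight 4 = 2^2.
4 × 3.4341820880 = 13.7367283520; 13.7367283520 − 3.4370548555 = 10.2996734965
Divide by 2^2 − 1 = 3.
(4 × 3.4341820880 − 3.4370548555)/(4 − 1) = 3.4332244988
Shift from A(h/2): −0.0009575892.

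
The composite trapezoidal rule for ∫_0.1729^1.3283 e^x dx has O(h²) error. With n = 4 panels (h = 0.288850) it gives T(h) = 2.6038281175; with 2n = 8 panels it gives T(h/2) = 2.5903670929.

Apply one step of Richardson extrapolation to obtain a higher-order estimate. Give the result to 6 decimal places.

2.585880

The method has order 2: 2^2 = 4.
4 × 2.5903670929 = 10.3614683716; 10.3614683716 − 2.6038281175 = 7.7576402541
7.7576402541 ÷ 3 = 2.5858800847
Correction |R − A(h/2)| = 4.487e-03; gap |A(h/2) − A(h)| = 1.346e-02.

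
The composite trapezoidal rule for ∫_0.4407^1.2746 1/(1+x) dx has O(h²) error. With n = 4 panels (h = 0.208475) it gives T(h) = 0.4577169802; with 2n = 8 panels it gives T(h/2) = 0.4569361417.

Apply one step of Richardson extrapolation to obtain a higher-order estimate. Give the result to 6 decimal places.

Error is O(h^2); halving h shrinks it by 2^2 = 4.
Weighted: 1.8277445668 − 0.4577169802 = 1.3700275866
Divide by 2^2 − 1 = 3.
Extrapolated: 1.3700275866 / 3 = 0.4566758622

0.456676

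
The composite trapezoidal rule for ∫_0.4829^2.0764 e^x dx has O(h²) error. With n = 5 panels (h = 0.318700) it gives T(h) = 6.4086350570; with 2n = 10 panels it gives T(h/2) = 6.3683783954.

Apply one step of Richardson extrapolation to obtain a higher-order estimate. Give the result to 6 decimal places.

6.354960

r = 2, so 2^r = 4.
Weighted: 25.4735135816 − 6.4086350570 = 19.0648785246
Denominator 4 − 1 = 3.
R = 19.0648785246/3 = 6.3549595082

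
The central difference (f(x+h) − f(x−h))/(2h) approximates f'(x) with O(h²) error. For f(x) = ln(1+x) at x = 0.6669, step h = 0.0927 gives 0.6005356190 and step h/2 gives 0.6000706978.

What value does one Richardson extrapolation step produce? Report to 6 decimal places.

0.599916

With r = 2 the leading error scales as h^2, so the weight is 2^2 = 4.
4 × 0.6000706978 − 0.6005356190 = 1.7997471722
Denominator 4 − 1 = 3.
R = 1.7997471722/3 = 0.5999157241
Gap between inputs: 4.649e-04; correction applied: −0.0001549737.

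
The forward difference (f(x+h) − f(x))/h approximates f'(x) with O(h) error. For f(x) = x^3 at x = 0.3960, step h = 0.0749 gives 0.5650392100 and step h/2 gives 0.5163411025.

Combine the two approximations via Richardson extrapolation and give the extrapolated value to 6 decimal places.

0.467643

Error is O(h^1); halving h shrinks it by 2^1 = 2.
Weighted: 1.0326822050 − 0.5650392100 = 0.4676429950
(2*0.5163411025 − 0.5650392100)/(2 − 1) = 0.4676429950
Gap between inputs: 4.870e-02; correction applied: −0.0486981075.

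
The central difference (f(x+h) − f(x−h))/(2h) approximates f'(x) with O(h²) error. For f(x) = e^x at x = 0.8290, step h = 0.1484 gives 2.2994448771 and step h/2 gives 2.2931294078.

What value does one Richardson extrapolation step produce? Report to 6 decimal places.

2.291024

Method order is 2; weight 2^2 = 4.
Numerator 4·A(h/2) − A(h) = 4·2.2931294078 − 2.2994448771 = 6.8730727541
6.8730727541 ÷ 3 = 2.2910242514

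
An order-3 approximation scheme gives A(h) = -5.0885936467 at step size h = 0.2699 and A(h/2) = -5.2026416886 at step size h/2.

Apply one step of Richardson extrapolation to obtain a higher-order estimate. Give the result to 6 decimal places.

Leading term ∝ h^3; use weight 8 = 2^3.
8 × (-5.2026416886) − (-5.0885936467) = -36.5325398621
Extrapolated: (-36.5325398621) / 7 = -5.2189342660

-5.218934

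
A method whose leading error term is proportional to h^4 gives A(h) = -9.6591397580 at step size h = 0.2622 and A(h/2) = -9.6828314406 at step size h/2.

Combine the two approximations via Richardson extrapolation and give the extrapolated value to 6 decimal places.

Order 4 gives 2^r = 16 and 2^r − 1 = 15.
Numerator 16×A(h/2) − A(h) = 16×(-9.6828314406) − (-9.6591397580) = -145.2661632916
(16×(-9.6828314406) − (-9.6591397580))/(16 − 1) = -9.6844108861

-9.684411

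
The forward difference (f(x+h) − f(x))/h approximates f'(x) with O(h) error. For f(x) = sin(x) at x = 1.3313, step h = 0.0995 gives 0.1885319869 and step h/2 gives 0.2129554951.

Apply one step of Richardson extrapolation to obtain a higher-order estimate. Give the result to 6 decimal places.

Leading term ∝ h^1; use weight 2 = 2^1.
Weighted: 0.4259109902 − 0.1885319869 = 0.2373790033
Denominator 2 − 1 = 1.
(2·0.2129554951 − 0.1885319869)/(2 − 1) = 0.2373790033
Correction |R − A(h/2)| = 2.442e-02; gap |A(h/2) − A(h)| = 2.442e-02.

0.237379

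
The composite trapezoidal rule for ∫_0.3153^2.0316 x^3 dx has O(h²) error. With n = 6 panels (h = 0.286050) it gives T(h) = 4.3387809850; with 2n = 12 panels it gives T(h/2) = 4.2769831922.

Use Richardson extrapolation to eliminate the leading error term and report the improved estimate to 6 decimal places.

4.256384

Error is O(h^2); halving h shrinks it by 2^2 = 4.
4·4.2769831922 = 17.1079327688; 17.1079327688 − 4.3387809850 = 12.7691517838
Extrapolated: 12.7691517838 / 3 = 4.2563839279
Correction |R − A(h/2)| = 2.060e-02; gap |A(h/2) − A(h)| = 6.180e-02.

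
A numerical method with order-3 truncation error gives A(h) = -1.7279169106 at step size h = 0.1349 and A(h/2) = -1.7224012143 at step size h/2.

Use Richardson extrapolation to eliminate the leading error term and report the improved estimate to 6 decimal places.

-1.721613

Leading term ∝ h^3; use weight 8 = 2^3.
Top: 8(-1.7224012143) − (-1.7279169106) = -12.0512928038
Divide by 2^3 − 1 = 7.
So the Richardson estimate is -1.7216132577.
Gap between inputs: 5.516e-03; correction applied: +0.0007879566.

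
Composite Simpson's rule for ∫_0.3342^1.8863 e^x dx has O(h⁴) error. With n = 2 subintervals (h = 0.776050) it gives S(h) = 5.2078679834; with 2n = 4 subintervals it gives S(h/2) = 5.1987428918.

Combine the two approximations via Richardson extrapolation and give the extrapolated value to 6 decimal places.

5.198135

r = 4: numerator weight 16, denominator 15.
Top: 16(5.1987428918) − (5.2078679834) = 77.9720182854
R = 77.9720182854/15 = 5.1981345524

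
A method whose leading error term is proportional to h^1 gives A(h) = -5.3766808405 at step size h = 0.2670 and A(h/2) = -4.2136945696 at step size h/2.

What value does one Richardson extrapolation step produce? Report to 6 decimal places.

-3.050708

Order 1 gives 2^r = 2 and 2^r − 1 = 1.
Numerator 2·A(h/2) − A(h) = 2·(-4.2136945696) − (-5.3766808405) = -3.0507082987
(2·(-4.2136945696) − (-5.3766808405))/(2 − 1) = -3.0507082987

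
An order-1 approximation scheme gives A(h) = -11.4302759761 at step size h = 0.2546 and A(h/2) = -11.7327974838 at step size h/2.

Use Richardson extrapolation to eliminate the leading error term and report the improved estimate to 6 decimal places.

The method has order 1: 2^1 = 2.
2·(-11.7327974838) = -23.4655949676; subtract (-11.4302759761) → -12.0353189915
Divide by 2^1 − 1 = 1.
R = (-12.0353189915)/1 = -12.0353189915

-12.035319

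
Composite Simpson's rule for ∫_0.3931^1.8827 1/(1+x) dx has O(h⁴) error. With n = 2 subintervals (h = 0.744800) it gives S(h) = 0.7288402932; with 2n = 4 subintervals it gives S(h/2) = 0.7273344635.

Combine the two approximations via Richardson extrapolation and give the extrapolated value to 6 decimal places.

0.727234

Leading term ∝ h^4; use weight 16 = 2^4.
2^4 × A(h/2) = 11.6373514160; minus A(h) gives 10.9085111228.
Denominator 16 − 1 = 15.
10.9085111228 ÷ 15 = 0.7272340749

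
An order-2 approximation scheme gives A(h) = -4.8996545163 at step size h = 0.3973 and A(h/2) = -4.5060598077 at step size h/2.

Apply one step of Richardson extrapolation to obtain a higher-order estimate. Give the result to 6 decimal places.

Method order is 2; weight 2^2 = 4.
2^2*A(h/2) = -18.0242392308; minus A(h) gives -13.1245847145.
Divide by 2^2 − 1 = 3.
(4*(-4.5060598077) − (-4.8996545163))/(4 − 1) = -4.3748615715
Shift from A(h/2): +0.1311982362.

-4.374862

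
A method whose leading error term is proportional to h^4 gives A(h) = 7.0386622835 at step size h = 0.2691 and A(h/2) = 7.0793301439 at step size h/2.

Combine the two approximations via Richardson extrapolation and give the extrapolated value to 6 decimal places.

7.082041

With r = 4 the leading error scales as h^4, so the weight is 2^4 = 16.
16×7.0793301439 = 113.2692823024; 113.2692823024 − 7.0386622835 = 106.2306200189
(16×7.0793301439 − 7.0386622835)/(16 − 1) = 7.0820413346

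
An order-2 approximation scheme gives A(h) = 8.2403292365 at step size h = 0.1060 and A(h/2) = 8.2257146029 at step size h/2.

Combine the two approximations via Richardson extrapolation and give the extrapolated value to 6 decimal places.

r = 2, so 2^r = 4.
4·8.2257146029 = 32.9028584116; subtract 8.2403292365 → 24.6625291751
Extrapolated: 24.6625291751 / 3 = 8.2208430584
Shift from A(h/2): −0.0048715445.

8.220843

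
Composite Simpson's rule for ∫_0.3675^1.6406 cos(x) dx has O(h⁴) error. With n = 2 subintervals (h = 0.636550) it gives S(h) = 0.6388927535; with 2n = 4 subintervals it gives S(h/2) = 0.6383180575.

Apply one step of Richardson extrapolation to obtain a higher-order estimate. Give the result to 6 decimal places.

0.638280

Leading term ∝ h^4; use weight 16 = 2^4.
Top: 16(0.6383180575) − (0.6388927535) = 9.5741961665
Denominator 16 − 1 = 15.
Extrapolated: 9.5741961665 / 15 = 0.6382797444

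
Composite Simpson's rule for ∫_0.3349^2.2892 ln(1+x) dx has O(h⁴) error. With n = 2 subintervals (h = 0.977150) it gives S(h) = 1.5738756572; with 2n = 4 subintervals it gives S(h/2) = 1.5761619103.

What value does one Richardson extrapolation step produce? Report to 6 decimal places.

Error is O(h^4); halving h shrinks it by 2^4 = 16.
16 × 1.5761619103 = 25.2185905648; 25.2185905648 − 1.5738756572 = 23.6447149076
Denominator 16 − 1 = 15.
23.6447149076 ÷ 15 = 1.5763143272
Shift from A(h/2): +0.0001524169.

1.576314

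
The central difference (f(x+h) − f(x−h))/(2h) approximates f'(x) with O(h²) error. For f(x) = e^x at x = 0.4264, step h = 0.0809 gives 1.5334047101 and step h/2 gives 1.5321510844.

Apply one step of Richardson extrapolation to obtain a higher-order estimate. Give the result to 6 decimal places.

1.531733

r = 2: numerator weight 4, denominator 3.
4×1.5321510844 = 6.1286043376; subtract 1.5334047101 → 4.5951996275
Extrapolated: 4.5951996275 / 3 = 1.5317332092
Gap between inputs: 1.254e-03; correction applied: −0.0004178752.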